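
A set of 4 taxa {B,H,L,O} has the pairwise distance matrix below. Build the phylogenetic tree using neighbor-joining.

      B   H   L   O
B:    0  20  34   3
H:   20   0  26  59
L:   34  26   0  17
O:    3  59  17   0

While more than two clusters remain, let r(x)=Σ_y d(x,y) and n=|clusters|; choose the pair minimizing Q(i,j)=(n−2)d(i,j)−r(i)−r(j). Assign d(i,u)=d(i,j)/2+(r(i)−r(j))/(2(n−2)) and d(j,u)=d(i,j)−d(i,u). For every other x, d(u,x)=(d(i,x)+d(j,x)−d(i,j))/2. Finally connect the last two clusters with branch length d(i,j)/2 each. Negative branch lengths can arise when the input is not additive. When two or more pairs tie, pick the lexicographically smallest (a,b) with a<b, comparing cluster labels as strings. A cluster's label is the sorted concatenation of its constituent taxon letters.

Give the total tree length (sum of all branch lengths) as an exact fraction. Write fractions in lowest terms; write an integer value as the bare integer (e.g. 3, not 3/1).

47

step 1: merge (B,O) at d=3, Q=-130; branch lengths B→-4, O→7; new cluster BO
  updated: d(BO,H)=38, d(BO,L)=24
step 2: merge (BO,H) at d=38, Q=-88; branch lengths BO→18, H→20; new cluster BHO
  updated: d(BHO,L)=6
step 3: merge (BHO,L) at d=6; branch lengths BHO→3, L→3; new cluster BHLO
final tree: (((B:-4,O:7):18,H:20):3,L:3)
total length: 47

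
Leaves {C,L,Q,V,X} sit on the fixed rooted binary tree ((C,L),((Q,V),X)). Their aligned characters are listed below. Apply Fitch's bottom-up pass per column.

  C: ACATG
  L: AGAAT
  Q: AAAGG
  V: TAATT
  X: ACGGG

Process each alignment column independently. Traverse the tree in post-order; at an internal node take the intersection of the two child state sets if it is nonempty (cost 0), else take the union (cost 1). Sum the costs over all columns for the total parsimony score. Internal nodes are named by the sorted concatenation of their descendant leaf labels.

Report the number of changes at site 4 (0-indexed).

CL@0: {A} ∩ {A} = {A} (intersection, +0)
QV@0: {A} ∪ {T} = {A,T} (union, +1)
QVX@0: {A,T} ∩ {A} = {A} (intersection, +0)
CLQVX@0: {A} ∩ {A} = {A} (intersection, +0)
CL@1: {C} ∪ {G} = {C,G} (union, +1)
QV@1: {A} ∩ {A} = {A} (intersection, +0)
QVX@1: {A} ∪ {C} = {A,C} (union, +1)
CLQVX@1: {C,G} ∩ {A,C} = {C} (intersection, +0)
CL@2: {A} ∩ {A} = {A} (intersection, +0)
QV@2: {A} ∩ {A} = {A} (intersection, +0)
QVX@2: {A} ∪ {G} = {A,G} (union, +1)
CLQVX@2: {A} ∩ {A,G} = {A} (intersection, +0)
CL@3: {T} ∪ {A} = {A,T} (union, +1)
QV@3: {G} ∪ {T} = {G,T} (union, +1)
QVX@3: {G,T} ∩ {G} = {G} (intersection, +0)
CLQVX@3: {A,T} ∪ {G} = {A,G,T} (union, +1)
CL@4: {G} ∪ {T} = {G,T} (union, +1)
QV@4: {G} ∪ {T} = {G,T} (union, +1)
QVX@4: {G,T} ∩ {G} = {G} (intersection, +0)
CLQVX@4: {G,T} ∩ {G} = {G} (intersection, +0)
per-site changes: [1, 2, 1, 3, 2]; total = 9

2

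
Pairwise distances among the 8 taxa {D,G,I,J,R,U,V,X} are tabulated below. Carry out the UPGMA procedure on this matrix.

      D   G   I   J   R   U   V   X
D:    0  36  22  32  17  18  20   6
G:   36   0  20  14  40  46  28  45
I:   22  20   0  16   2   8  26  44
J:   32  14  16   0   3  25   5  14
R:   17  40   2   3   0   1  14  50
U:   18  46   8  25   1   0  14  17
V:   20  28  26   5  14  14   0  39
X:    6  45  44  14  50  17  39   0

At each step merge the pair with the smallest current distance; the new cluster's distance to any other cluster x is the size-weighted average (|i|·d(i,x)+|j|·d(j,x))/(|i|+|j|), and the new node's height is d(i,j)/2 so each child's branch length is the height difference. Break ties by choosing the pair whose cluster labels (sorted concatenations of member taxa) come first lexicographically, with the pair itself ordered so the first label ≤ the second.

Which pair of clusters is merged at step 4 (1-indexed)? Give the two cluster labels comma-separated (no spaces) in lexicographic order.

D,X

step 1: merge (R,U) at d=1; branch lengths R→1/2, U→1/2; new cluster RU
  updated: d(D,RU)=35/2, d(G,RU)=43, d(I,RU)=5, d(J,RU)=14, d(RU,V)=14, d(RU,X)=67/2
step 2: merge (I,RU) at d=5; branch lengths I→5/2, RU→2; new cluster IRU
  updated: d(D,IRU)=19, d(G,IRU)=106/3, d(IRU,J)=44/3, d(IRU,V)=18, d(IRU,X)=37
step 3: merge (J,V) at d=5; branch lengths J→5/2, V→5/2; new cluster JV
  updated: d(D,JV)=26, d(G,JV)=21, d(IRU,JV)=49/3, d(JV,X)=53/2
step 4: merge (D,X) at d=6; branch lengths D→3, X→3; new cluster DX
  updated: d(DX,G)=81/2, d(DX,IRU)=28, d(DX,JV)=105/4
step 5: merge (IRU,JV) at d=49/3; branch lengths IRU→17/3, JV→17/3; new cluster IJRUV
  updated: d(DX,IJRUV)=273/10, d(G,IJRUV)=148/5
step 6: merge (DX,IJRUV) at d=273/10; branch lengths DX→213/20, IJRUV→329/60; new cluster DIJRUVX
  updated: d(DIJRUVX,G)=229/7
step 7: merge (DIJRUVX,G) at d=229/7; branch lengths DIJRUVX→379/140, G→229/14; new cluster DGIJRUVX
final tree: (((D:3,X:3):213/20,((I:5/2,(R:1/2,U:1/2):2):17/3,(J:5/2,V:5/2):17/3):329/60):379/140,G:229/14)
total length: 26473/420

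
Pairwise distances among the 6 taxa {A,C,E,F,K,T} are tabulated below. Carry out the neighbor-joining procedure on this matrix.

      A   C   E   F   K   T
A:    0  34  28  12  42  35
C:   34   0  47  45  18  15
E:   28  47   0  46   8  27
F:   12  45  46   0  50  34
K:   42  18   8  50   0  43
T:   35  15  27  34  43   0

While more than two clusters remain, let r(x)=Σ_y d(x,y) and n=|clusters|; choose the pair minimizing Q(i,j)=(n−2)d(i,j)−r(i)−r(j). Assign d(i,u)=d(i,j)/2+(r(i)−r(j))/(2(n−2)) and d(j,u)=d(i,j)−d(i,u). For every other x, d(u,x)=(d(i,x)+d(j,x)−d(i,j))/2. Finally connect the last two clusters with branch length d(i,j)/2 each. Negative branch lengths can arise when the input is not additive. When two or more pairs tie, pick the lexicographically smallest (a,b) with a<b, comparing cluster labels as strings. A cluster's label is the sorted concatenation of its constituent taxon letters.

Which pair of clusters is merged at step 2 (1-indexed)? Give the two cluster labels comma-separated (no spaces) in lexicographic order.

step 1: merge (A,F) at d=12, Q=-290; branch lengths A→3/2, F→21/2; new cluster AF
  updated: d(AF,C)=67/2, d(AF,E)=31, d(AF,K)=40, d(AF,T)=57/2
step 2: merge (E,K) at d=8, Q=-198; branch lengths E→14/3, K→10/3; new cluster EK
  updated: d(AF,EK)=63/2, d(C,EK)=57/2, d(EK,T)=31
step 3: merge (AF,EK) at d=63/2, Q=-243/2; branch lengths AF→131/8, EK→121/8; new cluster AEFK
  updated: d(AEFK,C)=61/4, d(AEFK,T)=14
step 4: merge (AEFK,C) at d=61/4, Q=-177/4; branch lengths AEFK→57/8, C→65/8; new cluster ACEFK
  updated: d(ACEFK,T)=55/8
step 5: merge (ACEFK,T) at d=55/8; branch lengths ACEFK→55/16, T→55/16; new cluster ACEFKT
final tree: ((((A:3/2,F:21/2):131/8,(E:14/3,K:10/3):121/8):57/8,C:65/8):55/16,T:55/16)
total length: 589/8

E,K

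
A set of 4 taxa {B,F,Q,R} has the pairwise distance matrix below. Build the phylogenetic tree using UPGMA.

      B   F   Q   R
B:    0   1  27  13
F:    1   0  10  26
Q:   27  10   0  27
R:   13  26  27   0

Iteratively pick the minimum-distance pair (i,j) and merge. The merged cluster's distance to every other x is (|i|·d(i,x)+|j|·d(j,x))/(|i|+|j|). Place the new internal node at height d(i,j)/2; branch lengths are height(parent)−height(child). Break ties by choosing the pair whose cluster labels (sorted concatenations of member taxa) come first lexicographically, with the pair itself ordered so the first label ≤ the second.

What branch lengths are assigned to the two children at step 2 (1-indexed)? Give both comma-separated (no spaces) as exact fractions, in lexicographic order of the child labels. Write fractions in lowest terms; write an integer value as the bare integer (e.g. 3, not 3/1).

35/4,37/4

1. join B+F (d=1) ⇒ BF; edges |B|=1/2, |F|=1/2
  updated: d(BF,Q)=37/2, d(BF,R)=39/2
2. join BF+Q (d=37/2) ⇒ BFQ; edges |BF|=35/4, |Q|=37/4
  updated: d(BFQ,R)=22
3. join BFQ+R (d=22) ⇒ BFQR; edges |BFQ|=7/4, |R|=11
final tree: (((B:1/2,F:1/2):35/4,Q:37/4):7/4,R:11)
total length: 127/4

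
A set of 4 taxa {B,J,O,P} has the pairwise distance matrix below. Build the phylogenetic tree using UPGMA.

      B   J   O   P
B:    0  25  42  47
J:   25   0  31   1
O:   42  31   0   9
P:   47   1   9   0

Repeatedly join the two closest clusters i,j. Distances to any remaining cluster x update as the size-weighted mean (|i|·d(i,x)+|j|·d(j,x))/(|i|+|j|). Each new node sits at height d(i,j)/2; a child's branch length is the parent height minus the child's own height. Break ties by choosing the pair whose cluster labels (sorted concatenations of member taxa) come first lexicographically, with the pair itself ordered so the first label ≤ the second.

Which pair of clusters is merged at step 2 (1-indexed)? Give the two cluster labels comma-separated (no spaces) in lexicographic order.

JP,O

iteration 1: select J,P (d=1); attach at lengths (1/2, 1/2); label the merged cluster JP
  updated: d(B,JP)=36, d(JP,O)=20
iteration 2: select JP,O (d=20); attach at lengths (19/2, 10); label the merged cluster JOP
  updated: d(B,JOP)=38
iteration 3: select B,JOP (d=38); attach at lengths (19, 9); label the merged cluster BJOP
final tree: (B:19,((J:1/2,P:1/2):19/2,O:10):9)
total length: 97/2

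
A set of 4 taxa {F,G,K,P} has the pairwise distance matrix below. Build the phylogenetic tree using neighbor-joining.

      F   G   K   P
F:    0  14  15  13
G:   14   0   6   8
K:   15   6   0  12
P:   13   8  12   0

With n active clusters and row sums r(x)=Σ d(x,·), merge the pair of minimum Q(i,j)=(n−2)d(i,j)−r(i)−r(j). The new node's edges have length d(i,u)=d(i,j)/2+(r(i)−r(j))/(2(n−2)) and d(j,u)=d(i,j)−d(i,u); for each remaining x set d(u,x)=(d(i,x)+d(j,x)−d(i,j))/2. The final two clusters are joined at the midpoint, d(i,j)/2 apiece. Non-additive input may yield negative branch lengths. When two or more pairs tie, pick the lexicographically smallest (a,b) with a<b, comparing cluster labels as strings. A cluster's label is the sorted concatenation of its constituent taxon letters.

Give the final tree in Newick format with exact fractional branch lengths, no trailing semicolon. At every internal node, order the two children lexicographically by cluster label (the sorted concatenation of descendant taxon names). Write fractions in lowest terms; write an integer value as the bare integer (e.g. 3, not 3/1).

(((F:35/4,P:17/4):11/4,G:7/4):17/8,K:17/8)

iteration 1: select F,P (d=13, Q=-49); attach at lengths (35/4, 17/4); label the merged cluster FP
  updated: d(FP,G)=9/2, d(FP,K)=7
iteration 2: select FP,G (d=9/2, Q=-35/2); attach at lengths (11/4, 7/4); label the merged cluster FGP
  updated: d(FGP,K)=17/4
iteration 3: select FGP,K (d=17/4); attach at lengths (17/8, 17/8); label the merged cluster FGKP
final tree: (((F:35/4,P:17/4):11/4,G:7/4):17/8,K:17/8)
total length: 87/4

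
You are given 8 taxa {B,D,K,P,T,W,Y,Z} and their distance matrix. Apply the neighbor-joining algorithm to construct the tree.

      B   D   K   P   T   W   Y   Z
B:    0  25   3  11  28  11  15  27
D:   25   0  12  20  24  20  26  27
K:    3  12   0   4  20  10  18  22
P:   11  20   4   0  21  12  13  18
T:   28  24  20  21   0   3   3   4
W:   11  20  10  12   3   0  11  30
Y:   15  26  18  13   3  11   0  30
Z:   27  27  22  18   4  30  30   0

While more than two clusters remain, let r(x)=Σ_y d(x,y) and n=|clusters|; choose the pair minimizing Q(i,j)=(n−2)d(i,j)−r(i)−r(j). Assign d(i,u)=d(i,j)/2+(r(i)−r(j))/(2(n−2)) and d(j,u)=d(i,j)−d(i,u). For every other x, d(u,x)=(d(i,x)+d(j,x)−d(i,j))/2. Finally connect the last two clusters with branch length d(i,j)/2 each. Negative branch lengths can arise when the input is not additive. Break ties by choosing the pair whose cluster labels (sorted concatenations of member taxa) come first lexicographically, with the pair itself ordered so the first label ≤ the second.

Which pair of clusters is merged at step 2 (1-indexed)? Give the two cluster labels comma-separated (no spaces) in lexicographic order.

step 1: merge (T,Z) at d=4, Q=-237; branch lengths T→-31/12, Z→79/12; new cluster TZ
  updated: d(B,TZ)=51/2, d(D,TZ)=47/2, d(K,TZ)=19, d(P,TZ)=35/2, d(TZ,W)=29/2, d(TZ,Y)=29/2
step 2: merge (B,K) at d=3, Q=-283/2; branch lengths B→79/20, K→-19/20; new cluster BK
  updated: d(BK,D)=17, d(BK,P)=6, d(BK,TZ)=83/4, d(BK,W)=9, d(BK,Y)=15
step 3: merge (BK,P) at d=6, Q=-449/4; branch lengths BK→93/32, P→99/32; new cluster BKP
  updated: d(BKP,D)=31/2, d(BKP,TZ)=129/8, d(BKP,W)=15/2, d(BKP,Y)=11
step 4: merge (BKP,D) at d=31/2, Q=-709/8; branch lengths BKP→31/16, D→217/16; new cluster BDKP
  updated: d(BDKP,TZ)=193/16, d(BDKP,W)=6, d(BDKP,Y)=43/4
step 5: merge (BDKP,W) at d=6, Q=-773/16; branch lengths BDKP→149/64, W→235/64; new cluster BDKPW
  updated: d(BDKPW,TZ)=329/32, d(BDKPW,Y)=63/8
step 6: merge (BDKPW,TZ) at d=329/32, Q=-1045/32; branch lengths BDKPW→117/64, TZ→541/64; new cluster BDKPTWZ
  updated: d(BDKPTWZ,Y)=387/64
step 7: merge (BDKPTWZ,Y) at d=387/64; branch lengths BDKPTWZ→387/128, Y→387/128; new cluster BDKPTWYZ
final tree: ((((((B:79/20,K:-19/20):93/32,P:99/32):31/16,D:217/16):149/64,W:235/64):117/64,(T:-31/12,Z:79/12):541/64):387/128,Y:387/128)
total length: 3253/64

B,K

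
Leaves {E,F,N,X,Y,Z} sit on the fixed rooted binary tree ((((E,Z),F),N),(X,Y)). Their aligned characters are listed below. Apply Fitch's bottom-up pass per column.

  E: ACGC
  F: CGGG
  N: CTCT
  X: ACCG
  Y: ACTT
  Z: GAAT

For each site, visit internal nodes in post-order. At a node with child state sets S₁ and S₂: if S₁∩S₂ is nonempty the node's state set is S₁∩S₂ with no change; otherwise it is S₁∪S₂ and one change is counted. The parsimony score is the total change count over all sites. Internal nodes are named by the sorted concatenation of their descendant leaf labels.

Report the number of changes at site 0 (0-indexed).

3

EZ@0: {A} ∪ {G} = {A,G} (union, +1)
EFZ@0: {A,G} ∪ {C} = {A,C,G} (union, +1)
EFNZ@0: {A,C,G} ∩ {C} = {C} (intersection, +0)
XY@0: {A} ∩ {A} = {A} (intersection, +0)
EFNXYZ@0: {C} ∪ {A} = {A,C} (union, +1)
EZ@1: {C} ∪ {A} = {A,C} (union, +1)
EFZ@1: {A,C} ∪ {G} = {A,C,G} (union, +1)
EFNZ@1: {A,C,G} ∪ {T} = {A,C,G,T} (union, +1)
XY@1: {C} ∩ {C} = {C} (intersection, +0)
EFNXYZ@1: {A,C,G,T} ∩ {C} = {C} (intersection, +0)
EZ@2: {G} ∪ {A} = {A,G} (union, +1)
EFZ@2: {A,G} ∩ {G} = {G} (intersection, +0)
EFNZ@2: {G} ∪ {C} = {C,G} (union, +1)
XY@2: {C} ∪ {T} = {C,T} (union, +1)
EFNXYZ@2: {C,G} ∩ {C,T} = {C} (intersection, +0)
EZ@3: {C} ∪ {T} = {C,T} (union, +1)
EFZ@3: {C,T} ∪ {G} = {C,G,T} (union, +1)
EFNZ@3: {C,G,T} ∩ {T} = {T} (intersection, +0)
XY@3: {G} ∪ {T} = {G,T} (union, +1)
EFNXYZ@3: {T} ∩ {G,T} = {T} (intersection, +0)
per-site changes: [3, 3, 3, 3]; total = 12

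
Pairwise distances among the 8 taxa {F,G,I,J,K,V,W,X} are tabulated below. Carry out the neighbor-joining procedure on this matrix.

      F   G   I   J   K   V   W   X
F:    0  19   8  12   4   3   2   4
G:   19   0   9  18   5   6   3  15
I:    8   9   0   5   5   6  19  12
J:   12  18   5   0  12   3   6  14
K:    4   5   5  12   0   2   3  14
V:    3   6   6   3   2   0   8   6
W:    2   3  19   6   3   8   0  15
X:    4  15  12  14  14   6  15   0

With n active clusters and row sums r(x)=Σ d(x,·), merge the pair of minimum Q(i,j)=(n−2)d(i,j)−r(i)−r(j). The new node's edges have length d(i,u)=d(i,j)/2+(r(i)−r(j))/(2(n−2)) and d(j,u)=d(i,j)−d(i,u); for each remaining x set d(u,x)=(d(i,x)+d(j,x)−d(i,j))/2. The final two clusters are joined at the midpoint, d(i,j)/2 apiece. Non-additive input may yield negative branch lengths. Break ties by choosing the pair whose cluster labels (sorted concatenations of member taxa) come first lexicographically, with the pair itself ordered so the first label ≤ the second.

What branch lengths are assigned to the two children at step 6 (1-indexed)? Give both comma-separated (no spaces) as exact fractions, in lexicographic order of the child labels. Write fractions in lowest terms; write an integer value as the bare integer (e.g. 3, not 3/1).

7/32,103/32

iteration 1: select G,W (d=3, Q=-113); attach at lengths (37/12, -1/12); label the merged cluster GW
  updated: d(F,GW)=9, d(GW,I)=25/2, d(GW,J)=21/2, d(GW,K)=5/2, d(GW,V)=11/2, d(GW,X)=27/2
iteration 2: select F,X (d=4, Q=-167/2); attach at lengths (-7/20, 87/20); label the merged cluster FX
  updated: d(FX,GW)=37/4, d(FX,I)=8, d(FX,J)=11, d(FX,K)=7, d(FX,V)=5/2
iteration 3: select GW,K (d=5/2, Q=-235/4); attach at lengths (87/32, -7/32); label the merged cluster GKW
  updated: d(FX,GKW)=55/8, d(GKW,I)=15/2, d(GKW,J)=10, d(GKW,V)=5/2
iteration 4: select I,J (d=5, Q=-81/2); attach at lengths (25/12, 35/12); label the merged cluster IJ
  updated: d(FX,IJ)=7, d(GKW,IJ)=25/4, d(IJ,V)=2
iteration 5: select FX,V (d=5/2, Q=-147/8); attach at lengths (115/32, -35/32); label the merged cluster FVX
  updated: d(FVX,GKW)=55/16, d(FVX,IJ)=13/4
iteration 6: select FVX,GKW (d=55/16, Q=-207/16); attach at lengths (7/32, 103/32); label the merged cluster FGKVWX
  updated: d(FGKVWX,IJ)=97/32
iteration 7: select FGKVWX,IJ (d=97/32); attach at lengths (97/64, 97/64); label the merged cluster FGIJKVWX
final tree: ((((F:-7/20,X:87/20):115/32,V:-35/32):7/32,((G:37/12,W:-1/12):87/32,K:-7/32):103/32):97/64,(I:25/12,J:35/12):97/64)
total length: 751/32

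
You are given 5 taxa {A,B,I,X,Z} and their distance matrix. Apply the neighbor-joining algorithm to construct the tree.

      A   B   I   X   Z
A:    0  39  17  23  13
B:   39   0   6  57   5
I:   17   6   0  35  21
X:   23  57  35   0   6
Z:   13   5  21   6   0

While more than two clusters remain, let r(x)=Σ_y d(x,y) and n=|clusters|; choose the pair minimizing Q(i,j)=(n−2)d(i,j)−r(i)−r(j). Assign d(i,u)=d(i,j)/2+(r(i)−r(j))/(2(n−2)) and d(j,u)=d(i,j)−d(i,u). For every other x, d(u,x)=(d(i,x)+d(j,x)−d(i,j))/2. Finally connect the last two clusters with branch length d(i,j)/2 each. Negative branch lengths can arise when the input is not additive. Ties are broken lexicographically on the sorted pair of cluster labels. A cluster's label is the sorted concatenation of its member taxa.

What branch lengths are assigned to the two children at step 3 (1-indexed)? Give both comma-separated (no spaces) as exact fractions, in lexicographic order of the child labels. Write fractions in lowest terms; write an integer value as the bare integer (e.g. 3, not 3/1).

27/4,55/4

1. join B+I (d=6, Q=-168) ⇒ BI; edges |B|=23/3, |I|=-5/3
  updated: d(A,BI)=25, d(BI,X)=43, d(BI,Z)=10
2. join A+BI (d=25, Q=-89) ⇒ ABI; edges |A|=33/4, |BI|=67/4
  updated: d(ABI,X)=41/2, d(ABI,Z)=-1
3. join ABI+X (d=41/2, Q=-51/2) ⇒ ABIX; edges |ABI|=27/4, |X|=55/4
  updated: d(ABIX,Z)=-31/4
4. join ABIX+Z (d=-31/4) ⇒ ABIXZ; edges |ABIX|=-31/8, |Z|=-31/8
final tree: (((A:33/4,(B:23/3,I:-5/3):67/4):27/4,X:55/4):-31/8,Z:-31/8)
total length: 175/4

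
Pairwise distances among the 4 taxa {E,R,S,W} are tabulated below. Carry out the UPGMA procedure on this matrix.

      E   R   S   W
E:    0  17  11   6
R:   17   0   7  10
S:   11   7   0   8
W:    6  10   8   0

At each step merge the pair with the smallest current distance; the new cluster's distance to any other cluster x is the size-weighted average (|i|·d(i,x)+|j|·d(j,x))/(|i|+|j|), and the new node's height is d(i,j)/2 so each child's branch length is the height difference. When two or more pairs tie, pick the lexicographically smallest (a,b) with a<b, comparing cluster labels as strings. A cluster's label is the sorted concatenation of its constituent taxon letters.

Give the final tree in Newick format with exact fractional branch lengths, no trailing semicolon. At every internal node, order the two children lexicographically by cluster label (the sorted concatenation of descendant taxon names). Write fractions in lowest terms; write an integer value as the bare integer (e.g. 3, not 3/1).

((E:3,W:3):11/4,(R:7/2,S:7/2):9/4)

iteration 1: select E,W (d=6); attach at lengths (3, 3); label the merged cluster EW
  updated: d(EW,R)=27/2, d(EW,S)=19/2
iteration 2: select R,S (d=7); attach at lengths (7/2, 7/2); label the merged cluster RS
  updated: d(EW,RS)=23/2
iteration 3: select EW,RS (d=23/2); attach at lengths (11/4, 9/4); label the merged cluster ERSW
final tree: ((E:3,W:3):11/4,(R:7/2,S:7/2):9/4)
total length: 18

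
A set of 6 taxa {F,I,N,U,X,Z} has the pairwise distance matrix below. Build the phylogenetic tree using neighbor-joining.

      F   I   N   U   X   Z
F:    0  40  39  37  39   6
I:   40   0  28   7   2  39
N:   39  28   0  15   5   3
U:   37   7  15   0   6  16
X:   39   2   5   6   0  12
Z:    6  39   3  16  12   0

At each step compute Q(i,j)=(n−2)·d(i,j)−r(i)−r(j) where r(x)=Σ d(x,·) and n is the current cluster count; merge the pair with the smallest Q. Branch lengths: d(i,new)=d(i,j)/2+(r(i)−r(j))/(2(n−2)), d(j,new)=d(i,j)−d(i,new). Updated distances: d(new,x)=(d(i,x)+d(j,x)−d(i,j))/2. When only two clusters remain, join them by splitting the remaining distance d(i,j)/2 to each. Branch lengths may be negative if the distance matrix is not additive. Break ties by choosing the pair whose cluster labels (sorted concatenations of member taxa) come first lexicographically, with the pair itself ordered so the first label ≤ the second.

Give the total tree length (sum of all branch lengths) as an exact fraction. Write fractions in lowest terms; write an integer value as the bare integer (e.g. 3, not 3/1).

161/4

step 1: merge (F,Z) at d=6, Q=-213; branch lengths F→109/8, Z→-61/8; new cluster FZ
  updated: d(FZ,I)=73/2, d(FZ,N)=18, d(FZ,U)=47/2, d(FZ,X)=45/2
step 2: merge (FZ,N) at d=18, Q=-225/2; branch lengths FZ→59/4, N→13/4; new cluster FNZ
  updated: d(FNZ,I)=93/4, d(FNZ,U)=41/4, d(FNZ,X)=19/4
step 3: merge (FNZ,X) at d=19/4, Q=-83/2; branch lengths FNZ→35/4, X→-4; new cluster FNXZ
  updated: d(FNXZ,I)=41/4, d(FNXZ,U)=23/4
step 4: merge (FNXZ,I) at d=41/4, Q=-23; branch lengths FNXZ→9/2, I→23/4; new cluster FINXZ
  updated: d(FINXZ,U)=5/4
step 5: merge (FINXZ,U) at d=5/4; branch lengths FINXZ→5/8, U→5/8; new cluster FINUXZ
final tree: (((((F:109/8,Z:-61/8):59/4,N:13/4):35/4,X:-4):9/2,I:23/4):5/8,U:5/8)
total length: 161/4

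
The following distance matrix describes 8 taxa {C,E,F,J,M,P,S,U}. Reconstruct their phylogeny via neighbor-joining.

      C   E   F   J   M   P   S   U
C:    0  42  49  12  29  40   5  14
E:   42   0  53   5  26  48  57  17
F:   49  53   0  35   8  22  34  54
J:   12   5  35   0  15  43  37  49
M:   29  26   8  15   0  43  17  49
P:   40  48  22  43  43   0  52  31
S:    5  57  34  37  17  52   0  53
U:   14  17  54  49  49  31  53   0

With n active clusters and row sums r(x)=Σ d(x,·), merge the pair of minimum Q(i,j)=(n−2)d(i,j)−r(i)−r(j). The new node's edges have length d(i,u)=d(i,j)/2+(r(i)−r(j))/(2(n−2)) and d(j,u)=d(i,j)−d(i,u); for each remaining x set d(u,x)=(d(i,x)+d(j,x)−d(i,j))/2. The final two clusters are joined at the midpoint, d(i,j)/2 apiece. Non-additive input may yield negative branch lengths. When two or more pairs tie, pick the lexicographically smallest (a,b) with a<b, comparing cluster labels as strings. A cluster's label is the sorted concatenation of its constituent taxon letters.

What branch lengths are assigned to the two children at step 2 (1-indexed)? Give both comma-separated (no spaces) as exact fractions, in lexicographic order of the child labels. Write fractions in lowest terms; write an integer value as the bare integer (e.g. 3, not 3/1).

5,12

step 1: merge (C,S) at d=5, Q=-416; branch lengths C→-17/6, S→47/6; new cluster CS
  updated: d(CS,E)=47, d(CS,F)=39, d(CS,J)=22, d(CS,M)=41/2, d(CS,P)=87/2, d(CS,U)=31
step 2: merge (E,U) at d=17, Q=-342; branch lengths E→5, U→12; new cluster EU
  updated: d(CS,EU)=61/2, d(EU,F)=45, d(EU,J)=37/2, d(EU,M)=29, d(EU,P)=31
step 3: merge (F,P) at d=22, Q=-487/2; branch lengths F→109/16, P→243/16; new cluster FP
  updated: d(CS,FP)=121/4, d(EU,FP)=27, d(FP,J)=28, d(FP,M)=29/2
step 4: merge (FP,M) at d=29/2, Q=-541/4; branch lengths FP→257/24, M→91/24; new cluster FMP
  updated: d(CS,FMP)=145/8, d(EU,FMP)=83/4, d(FMP,J)=57/4
step 5: merge (CS,FMP) at d=145/8, Q=-175/2; branch lengths CS→215/16, FMP→75/16; new cluster CFMPS
  updated: d(CFMPS,EU)=265/16, d(CFMPS,J)=145/16
step 6: merge (CFMPS,EU) at d=265/16, Q=-353/8; branch lengths CFMPS→57/16, EU→13; new cluster CEFMPSU
  updated: d(CEFMPSU,J)=11/2
step 7: merge (CEFMPSU,J) at d=11/2; branch lengths CEFMPSU→11/4, J→11/4; new cluster CEFJMPSU
final tree: ((((C:-17/6,S:47/6):215/16,((F:109/16,P:243/16):257/24,M:91/24):75/16):57/16,(E:5,U:12):13):11/4,J:11/4)
total length: 1579/16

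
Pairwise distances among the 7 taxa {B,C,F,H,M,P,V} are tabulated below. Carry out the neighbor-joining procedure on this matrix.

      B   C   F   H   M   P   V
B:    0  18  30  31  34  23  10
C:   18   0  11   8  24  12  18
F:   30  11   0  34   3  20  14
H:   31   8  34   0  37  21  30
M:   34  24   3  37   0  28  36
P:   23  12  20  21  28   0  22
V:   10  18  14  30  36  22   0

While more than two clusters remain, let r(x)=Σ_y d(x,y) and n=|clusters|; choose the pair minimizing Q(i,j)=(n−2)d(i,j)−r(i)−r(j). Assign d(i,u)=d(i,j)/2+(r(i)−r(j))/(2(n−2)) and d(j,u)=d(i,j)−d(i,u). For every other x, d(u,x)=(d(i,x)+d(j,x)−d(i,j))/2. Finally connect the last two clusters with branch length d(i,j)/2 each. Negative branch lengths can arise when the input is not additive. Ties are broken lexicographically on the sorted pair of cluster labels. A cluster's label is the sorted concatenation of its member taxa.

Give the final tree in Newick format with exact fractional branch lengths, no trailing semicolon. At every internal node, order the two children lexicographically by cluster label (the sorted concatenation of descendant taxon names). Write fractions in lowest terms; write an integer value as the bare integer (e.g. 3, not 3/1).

((((B:49/8,V:31/8):133/16,(F:-7/2,M:13/2):219/16):29/16,(C:-31/12,H:127/12):85/16):115/32,P:115/32)

iteration 1: select F,M (d=3, Q=-259); attach at lengths (-7/2, 13/2); label the merged cluster FM
  updated: d(B,FM)=61/2, d(C,FM)=16, d(FM,H)=34, d(FM,P)=45/2, d(FM,V)=47/2
iteration 2: select B,V (d=10, Q=-176); attach at lengths (49/8, 31/8); label the merged cluster BV
  updated: d(BV,C)=13, d(BV,FM)=22, d(BV,H)=51/2, d(BV,P)=35/2
iteration 3: select C,H (d=8, Q=-227/2); attach at lengths (-31/12, 127/12); label the merged cluster CH
  updated: d(BV,CH)=61/4, d(CH,FM)=21, d(CH,P)=25/2
iteration 4: select BV,FM (d=22, Q=-305/4); attach at lengths (133/16, 219/16); label the merged cluster BFMV
  updated: d(BFMV,CH)=57/8, d(BFMV,P)=9
iteration 5: select BFMV,CH (d=57/8, Q=-229/8); attach at lengths (29/16, 85/16); label the merged cluster BCFHMV
  updated: d(BCFHMV,P)=115/16
iteration 6: select BCFHMV,P (d=115/16); attach at lengths (115/32, 115/32); label the merged cluster BCFHMPV
final tree: ((((B:49/8,V:31/8):133/16,(F:-7/2,M:13/2):219/16):29/16,(C:-31/12,H:127/12):85/16):115/32,P:115/32)
total length: 917/16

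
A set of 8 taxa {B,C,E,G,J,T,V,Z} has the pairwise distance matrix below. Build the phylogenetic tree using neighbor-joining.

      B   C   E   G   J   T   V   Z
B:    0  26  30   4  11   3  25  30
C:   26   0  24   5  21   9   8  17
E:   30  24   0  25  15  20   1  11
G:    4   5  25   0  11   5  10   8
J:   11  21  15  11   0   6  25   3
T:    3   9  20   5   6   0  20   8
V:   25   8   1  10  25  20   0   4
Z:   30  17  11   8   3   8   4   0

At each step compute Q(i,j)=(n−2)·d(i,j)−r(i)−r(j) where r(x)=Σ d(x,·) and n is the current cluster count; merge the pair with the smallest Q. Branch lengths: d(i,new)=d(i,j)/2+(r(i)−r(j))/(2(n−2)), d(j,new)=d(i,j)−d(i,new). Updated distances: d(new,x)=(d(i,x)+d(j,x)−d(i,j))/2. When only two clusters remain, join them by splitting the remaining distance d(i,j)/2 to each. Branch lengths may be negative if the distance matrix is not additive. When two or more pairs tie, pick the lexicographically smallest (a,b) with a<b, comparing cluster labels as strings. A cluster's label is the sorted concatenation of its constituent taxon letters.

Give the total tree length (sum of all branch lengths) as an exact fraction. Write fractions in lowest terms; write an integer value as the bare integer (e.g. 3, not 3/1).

iteration 1: select E,V (d=1, Q=-213); attach at lengths (13/4, -9/4); label the merged cluster EV
  updated: d(B,EV)=27, d(C,EV)=31/2, d(EV,G)=17, d(EV,J)=39/2, d(EV,T)=39/2, d(EV,Z)=7
iteration 2: select EV,Z (d=7, Q=-287/2); attach at lengths (27/4, 1/4); label the merged cluster EVZ
  updated: d(B,EVZ)=25, d(C,EVZ)=51/4, d(EVZ,G)=9, d(EVZ,J)=31/4, d(EVZ,T)=41/4
iteration 3: select EVZ,J (d=31/4, Q=-181/2); attach at lengths (39/8, 23/8); label the merged cluster EJVZ
  updated: d(B,EJVZ)=113/8, d(C,EJVZ)=13, d(EJVZ,G)=49/8, d(EJVZ,T)=17/4
iteration 4: select B,T (d=3, Q=-475/8); attach at lengths (93/16, -45/16); label the merged cluster BT
  updated: d(BT,C)=16, d(BT,EJVZ)=123/16, d(BT,G)=3
iteration 5: select BT,EJVZ (d=123/16, Q=-305/8); attach at lengths (61/16, 31/8); label the merged cluster BEJTVZ
  updated: d(BEJTVZ,C)=341/32, d(BEJTVZ,G)=23/32
iteration 6: select BEJTVZ,C (d=341/32, Q=-131/8); attach at lengths (51/16, 239/32); label the merged cluster BCEJTVZ
  updated: d(BCEJTVZ,G)=-79/32
iteration 7: select BCEJTVZ,G (d=-79/32); attach at lengths (-79/64, -79/64); label the merged cluster BCEGJTVZ
final tree: ((((B:93/16,T:-45/16):61/16,(((E:13/4,V:-9/4):27/4,Z:1/4):39/8,J:23/8):31/8):51/16,C:239/32):-79/64,G:-79/64)
total length: 277/8

277/8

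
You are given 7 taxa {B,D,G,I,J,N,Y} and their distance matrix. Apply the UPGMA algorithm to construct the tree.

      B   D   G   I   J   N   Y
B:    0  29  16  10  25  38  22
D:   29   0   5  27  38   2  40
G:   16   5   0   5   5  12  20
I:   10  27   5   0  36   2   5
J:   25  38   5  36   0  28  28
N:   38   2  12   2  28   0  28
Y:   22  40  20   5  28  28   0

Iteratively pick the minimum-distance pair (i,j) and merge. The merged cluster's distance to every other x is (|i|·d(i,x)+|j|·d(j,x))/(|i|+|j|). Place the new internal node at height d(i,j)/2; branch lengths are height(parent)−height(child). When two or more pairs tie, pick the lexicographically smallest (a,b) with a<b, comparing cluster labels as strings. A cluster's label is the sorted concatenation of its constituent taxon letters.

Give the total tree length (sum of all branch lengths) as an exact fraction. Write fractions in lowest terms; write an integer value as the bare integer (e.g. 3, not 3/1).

step 1: merge (D,N) at d=2; branch lengths D→1, N→1; new cluster DN
  updated: d(B,DN)=67/2, d(DN,G)=17/2, d(DN,I)=29/2, d(DN,J)=33, d(DN,Y)=34
step 2: merge (G,I) at d=5; branch lengths G→5/2, I→5/2; new cluster GI
  updated: d(B,GI)=13, d(DN,GI)=23/2, d(GI,J)=41/2, d(GI,Y)=25/2
step 3: merge (DN,GI) at d=23/2; branch lengths DN→19/4, GI→13/4; new cluster DGIN
  updated: d(B,DGIN)=93/4, d(DGIN,J)=107/4, d(DGIN,Y)=93/4
step 4: merge (B,Y) at d=22; branch lengths B→11, Y→11; new cluster BY
  updated: d(BY,DGIN)=93/4, d(BY,J)=53/2
step 5: merge (BY,DGIN) at d=93/4; branch lengths BY→5/8, DGIN→47/8; new cluster BDGINY
  updated: d(BDGINY,J)=80/3
step 6: merge (BDGINY,J) at d=80/3; branch lengths BDGINY→41/24, J→40/3; new cluster BDGIJNY
final tree: (((B:11,Y:11):5/8,((D:1,N:1):19/4,(G:5/2,I:5/2):13/4):47/8):41/24,J:40/3)
total length: 1405/24

1405/24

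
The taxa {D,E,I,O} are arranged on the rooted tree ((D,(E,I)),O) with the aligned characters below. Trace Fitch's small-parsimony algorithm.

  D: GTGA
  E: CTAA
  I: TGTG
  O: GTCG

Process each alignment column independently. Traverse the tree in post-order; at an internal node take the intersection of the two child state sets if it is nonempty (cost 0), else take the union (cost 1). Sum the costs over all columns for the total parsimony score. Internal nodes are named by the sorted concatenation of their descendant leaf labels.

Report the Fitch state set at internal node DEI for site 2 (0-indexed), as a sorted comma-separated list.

[col 0] EI: children E:{C}, I:{T} ∪→ {C,T}; cost 1
[col 0] DEI: children D:{G}, EI:{C,T} ∪→ {C,G,T}; cost 1
[col 0] DEIO: children DEI:{C,G,T}, O:{G} ∩→ {G}; cost 0
[col 1] EI: children E:{T}, I:{G} ∪→ {G,T}; cost 1
[col 1] DEI: children D:{T}, EI:{G,T} ∩→ {T}; cost 0
[col 1] DEIO: children DEI:{T}, O:{T} ∩→ {T}; cost 0
[col 2] EI: children E:{A}, I:{T} ∪→ {A,T}; cost 1
[col 2] DEI: children D:{G}, EI:{A,T} ∪→ {A,G,T}; cost 1
[col 2] DEIO: children DEI:{A,G,T}, O:{C} ∪→ {A,C,G,T}; cost 1
[col 3] EI: children E:{A}, I:{G} ∪→ {A,G}; cost 1
[col 3] DEI: children D:{A}, EI:{A,G} ∩→ {A}; cost 0
[col 3] DEIO: children DEI:{A}, O:{G} ∪→ {A,G}; cost 1
per-site changes: [2, 1, 3, 2]; total = 8

A,G,T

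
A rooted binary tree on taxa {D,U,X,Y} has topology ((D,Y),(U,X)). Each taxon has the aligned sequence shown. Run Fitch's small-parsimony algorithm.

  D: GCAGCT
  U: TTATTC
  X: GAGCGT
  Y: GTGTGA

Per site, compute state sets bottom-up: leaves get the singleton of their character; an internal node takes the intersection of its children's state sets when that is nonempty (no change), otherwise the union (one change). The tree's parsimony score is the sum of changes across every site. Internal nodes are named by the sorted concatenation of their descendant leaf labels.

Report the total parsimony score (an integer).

11

DY@0: {G} ∩ {G} = {G} (intersection, +0)
UX@0: {T} ∪ {G} = {G,T} (union, +1)
DUXY@0: {G} ∩ {G,T} = {G} (intersection, +0)
DY@1: {C} ∪ {T} = {C,T} (union, +1)
UX@1: {T} ∪ {A} = {A,T} (union, +1)
DUXY@1: {C,T} ∩ {A,T} = {T} (intersection, +0)
DY@2: {A} ∪ {G} = {A,G} (union, +1)
UX@2: {A} ∪ {G} = {A,G} (union, +1)
DUXY@2: {A,G} ∩ {A,G} = {A,G} (intersection, +0)
DY@3: {G} ∪ {T} = {G,T} (union, +1)
UX@3: {T} ∪ {C} = {C,T} (union, +1)
DUXY@3: {G,T} ∩ {C,T} = {T} (intersection, +0)
DY@4: {C} ∪ {G} = {C,G} (union, +1)
UX@4: {T} ∪ {G} = {G,T} (union, +1)
DUXY@4: {C,G} ∩ {G,T} = {G} (intersection, +0)
DY@5: {T} ∪ {A} = {A,T} (union, +1)
UX@5: {C} ∪ {T} = {C,T} (union, +1)
DUXY@5: {A,T} ∩ {C,T} = {T} (intersection, +0)
per-site changes: [1, 2, 2, 2, 2, 2]; total = 11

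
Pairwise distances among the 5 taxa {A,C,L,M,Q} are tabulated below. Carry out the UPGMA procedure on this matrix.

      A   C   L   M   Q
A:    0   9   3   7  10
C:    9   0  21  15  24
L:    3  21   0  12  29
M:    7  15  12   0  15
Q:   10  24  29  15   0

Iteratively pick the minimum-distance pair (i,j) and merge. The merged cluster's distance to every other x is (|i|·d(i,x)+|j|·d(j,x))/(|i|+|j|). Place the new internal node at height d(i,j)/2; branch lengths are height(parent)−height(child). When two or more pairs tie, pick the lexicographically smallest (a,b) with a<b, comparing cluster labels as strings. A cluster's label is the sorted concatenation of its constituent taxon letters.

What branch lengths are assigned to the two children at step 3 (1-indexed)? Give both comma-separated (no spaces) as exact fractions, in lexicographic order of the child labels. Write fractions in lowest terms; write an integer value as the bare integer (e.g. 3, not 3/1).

11/4,15/2

iteration 1: select A,L (d=3); attach at lengths (3/2, 3/2); label the merged cluster AL
  updated: d(AL,C)=15, d(AL,M)=19/2, d(AL,Q)=39/2
iteration 2: select AL,M (d=19/2); attach at lengths (13/4, 19/4); label the merged cluster ALM
  updated: d(ALM,C)=15, d(ALM,Q)=18
iteration 3: select ALM,C (d=15); attach at lengths (11/4, 15/2); label the merged cluster ACLM
  updated: d(ACLM,Q)=39/2
iteration 4: select ACLM,Q (d=39/2); attach at lengths (9/4, 39/4); label the merged cluster ACLMQ
final tree: ((((A:3/2,L:3/2):13/4,M:19/4):11/4,C:15/2):9/4,Q:39/4)
total length: 133/4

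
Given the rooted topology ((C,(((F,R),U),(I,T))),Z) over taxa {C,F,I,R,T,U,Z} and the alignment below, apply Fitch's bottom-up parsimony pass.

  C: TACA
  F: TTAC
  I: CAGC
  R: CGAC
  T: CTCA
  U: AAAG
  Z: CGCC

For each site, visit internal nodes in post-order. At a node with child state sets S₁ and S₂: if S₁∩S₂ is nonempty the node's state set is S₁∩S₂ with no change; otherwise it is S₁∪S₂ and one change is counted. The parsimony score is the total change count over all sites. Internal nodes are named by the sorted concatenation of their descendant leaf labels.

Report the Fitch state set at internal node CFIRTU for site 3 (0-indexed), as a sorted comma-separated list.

A,C

[col 0] FR: children F:{T}, R:{C} ∪→ {C,T}; cost 1
[col 0] FRU: children FR:{C,T}, U:{A} ∪→ {A,C,T}; cost 1
[col 0] IT: children I:{C}, T:{C} ∩→ {C}; cost 0
[col 0] FIRTU: children FRU:{A,C,T}, IT:{C} ∩→ {C}; cost 0
[col 0] CFIRTU: children C:{T}, FIRTU:{C} ∪→ {C,T}; cost 1
[col 0] CFIRTUZ: children CFIRTU:{C,T}, Z:{C} ∩→ {C}; cost 0
[col 1] FR: children F:{T}, R:{G} ∪→ {G,T}; cost 1
[col 1] FRU: children FR:{G,T}, U:{A} ∪→ {A,G,T}; cost 1
[col 1] IT: children I:{A}, T:{T} ∪→ {A,T}; cost 1
[col 1] FIRTU: children FRU:{A,G,T}, IT:{A,T} ∩→ {A,T}; cost 0
[col 1] CFIRTU: children C:{A}, FIRTU:{A,T} ∩→ {A}; cost 0
[col 1] CFIRTUZ: children CFIRTU:{A}, Z:{G} ∪→ {A,G}; cost 1
[col 2] FR: children F:{A}, R:{A} ∩→ {A}; cost 0
[col 2] FRU: children FR:{A}, U:{A} ∩→ {A}; cost 0
[col 2] IT: children I:{G}, T:{C} ∪→ {C,G}; cost 1
[col 2] FIRTU: children FRU:{A}, IT:{C,G} ∪→ {A,C,G}; cost 1
[col 2] CFIRTU: children C:{C}, FIRTU:{A,C,G} ∩→ {C}; cost 0
[col 2] CFIRTUZ: children CFIRTU:{C}, Z:{C} ∩→ {C}; cost 0
[col 3] FR: children F:{C}, R:{C} ∩→ {C}; cost 0
[col 3] FRU: children FR:{C}, U:{G} ∪→ {C,G}; cost 1
[col 3] IT: children I:{C}, T:{A} ∪→ {A,C}; cost 1
[col 3] FIRTU: children FRU:{C,G}, IT:{A,C} ∩→ {C}; cost 0
[col 3] CFIRTU: children C:{A}, FIRTU:{C} ∪→ {A,C}; cost 1
[col 3] CFIRTUZ: children CFIRTU:{A,C}, Z:{C} ∩→ {C}; cost 0
per-site changes: [3, 4, 2, 3]; total = 12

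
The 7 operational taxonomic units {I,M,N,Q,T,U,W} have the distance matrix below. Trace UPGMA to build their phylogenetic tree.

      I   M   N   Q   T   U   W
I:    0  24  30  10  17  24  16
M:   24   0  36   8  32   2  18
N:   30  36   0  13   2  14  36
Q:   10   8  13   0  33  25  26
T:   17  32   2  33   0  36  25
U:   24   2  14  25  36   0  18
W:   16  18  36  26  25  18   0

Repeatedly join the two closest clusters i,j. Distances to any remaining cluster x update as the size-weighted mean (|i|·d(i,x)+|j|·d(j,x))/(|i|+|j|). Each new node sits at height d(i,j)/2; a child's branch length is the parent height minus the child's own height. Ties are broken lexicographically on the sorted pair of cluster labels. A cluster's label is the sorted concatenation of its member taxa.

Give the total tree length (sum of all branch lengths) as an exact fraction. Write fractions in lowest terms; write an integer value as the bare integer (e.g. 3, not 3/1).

1069/20

step 1: merge (M,U) at d=2; branch lengths M→1, U→1; new cluster MU
  updated: d(I,MU)=24, d(MU,N)=25, d(MU,Q)=33/2, d(MU,T)=34, d(MU,W)=18
step 2: merge (N,T) at d=2; branch lengths N→1, T→1; new cluster NT
  updated: d(I,NT)=47/2, d(MU,NT)=59/2, d(NT,Q)=23, d(NT,W)=61/2
step 3: merge (I,Q) at d=10; branch lengths I→5, Q→5; new cluster IQ
  updated: d(IQ,MU)=81/4, d(IQ,NT)=93/4, d(IQ,W)=21
step 4: merge (MU,W) at d=18; branch lengths MU→8, W→9; new cluster MUW
  updated: d(IQ,MUW)=41/2, d(MUW,NT)=179/6
step 5: merge (IQ,MUW) at d=41/2; branch lengths IQ→21/4, MUW→5/4; new cluster IMQUW
  updated: d(IMQUW,NT)=136/5
step 6: merge (IMQUW,NT) at d=136/5; branch lengths IMQUW→67/20, NT→63/5; new cluster IMNQTUW
final tree: (((I:5,Q:5):21/4,((M:1,U:1):8,W:9):5/4):67/20,(N:1,T:1):63/5)
total length: 1069/20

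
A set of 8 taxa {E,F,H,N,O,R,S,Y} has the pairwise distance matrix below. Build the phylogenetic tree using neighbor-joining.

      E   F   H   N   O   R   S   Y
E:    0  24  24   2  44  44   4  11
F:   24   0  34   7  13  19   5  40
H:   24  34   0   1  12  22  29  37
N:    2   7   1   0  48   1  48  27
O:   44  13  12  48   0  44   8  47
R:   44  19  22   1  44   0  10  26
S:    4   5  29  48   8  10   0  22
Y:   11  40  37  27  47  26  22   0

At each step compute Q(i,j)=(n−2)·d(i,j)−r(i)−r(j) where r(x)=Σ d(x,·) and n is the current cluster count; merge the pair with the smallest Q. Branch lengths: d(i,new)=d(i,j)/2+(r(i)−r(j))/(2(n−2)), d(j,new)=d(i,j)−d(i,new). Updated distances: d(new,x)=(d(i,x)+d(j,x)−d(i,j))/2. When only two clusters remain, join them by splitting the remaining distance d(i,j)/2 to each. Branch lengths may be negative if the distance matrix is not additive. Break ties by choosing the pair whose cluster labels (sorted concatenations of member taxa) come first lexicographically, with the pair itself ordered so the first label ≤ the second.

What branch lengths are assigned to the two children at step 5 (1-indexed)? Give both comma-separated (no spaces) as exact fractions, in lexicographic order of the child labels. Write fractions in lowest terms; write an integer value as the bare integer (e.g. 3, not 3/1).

step 1: merge (H,O) at d=12, Q=-303; branch lengths H→5/4, O→43/4; new cluster HO
  updated: d(E,HO)=28, d(F,HO)=35/2, d(HO,N)=37/2, d(HO,R)=27, d(HO,S)=25/2, d(HO,Y)=36
step 2: merge (N,R) at d=1, Q=-451/2; branch lengths N→-37/20, R→57/20; new cluster NR
  updated: d(E,NR)=45/2, d(F,NR)=25/2, d(HO,NR)=89/4, d(NR,S)=57/2, d(NR,Y)=26
step 3: merge (E,Y) at d=11, Q=-361/2; branch lengths E→-3/16, Y→179/16; new cluster EY
  updated: d(EY,F)=53/2, d(EY,HO)=53/2, d(EY,NR)=75/4, d(EY,S)=15/2
step 4: merge (EY,S) at d=15/2, Q=-441/4; branch lengths EY→193/24, S→-13/24; new cluster ESY
  updated: d(ESY,F)=12, d(ESY,HO)=63/4, d(ESY,NR)=159/8
step 5: merge (ESY,HO) at d=63/4, Q=-573/8; branch lengths ESY→189/32, HO→315/32; new cluster EHOSY
  updated: d(EHOSY,F)=55/8, d(EHOSY,NR)=211/16
step 6: merge (EHOSY,F) at d=55/8, Q=-521/16; branch lengths EHOSY→121/32, F→99/32; new cluster EFHOSY
  updated: d(EFHOSY,NR)=301/32
step 7: merge (EFHOSY,NR) at d=301/32; branch lengths EFHOSY→301/64, NR→301/64; new cluster EFHNORSY
final tree: (((((E:-3/16,Y:179/16):193/24,S:-13/24):189/32,(H:5/4,O:43/4):315/32):121/32,F:99/32):301/64,(N:-37/20,R:57/20):301/64)
total length: 2033/32

189/32,315/32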